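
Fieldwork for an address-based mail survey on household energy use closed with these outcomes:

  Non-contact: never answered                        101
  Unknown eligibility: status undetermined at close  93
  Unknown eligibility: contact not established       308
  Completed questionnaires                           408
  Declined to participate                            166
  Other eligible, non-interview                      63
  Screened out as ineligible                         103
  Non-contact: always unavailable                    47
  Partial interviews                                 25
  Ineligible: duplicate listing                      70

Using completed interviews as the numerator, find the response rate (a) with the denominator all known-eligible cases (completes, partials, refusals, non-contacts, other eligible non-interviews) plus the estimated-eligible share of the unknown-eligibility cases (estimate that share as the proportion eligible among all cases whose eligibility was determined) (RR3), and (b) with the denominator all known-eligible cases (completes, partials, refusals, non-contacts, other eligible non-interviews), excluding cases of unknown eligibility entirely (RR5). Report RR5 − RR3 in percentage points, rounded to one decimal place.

No answer / not reached = 101 + 47 = 148
Eligibility not determined = 308 + 93 = 401
Screened out, ineligible = 103 + 70 = 173
Num: 408
Determined eligible: 408 + 25 + 166 + 148 + 63 = 810
e = 810 / (810 + 173) = 810 / 983 = 0.8240
Eligible share of unknowns: 0.8240 × 401 = 330.42
Denominator: 810 + 330.42 = 1140.42
RR3 = 408 / 1140.42 = 0.3578
Denominator: 408 + 25 + 166 + 148 + 63 = 810
RR5 = 408 / 810 = 0.5037
Difference = 50.37 − 35.78 = 14.59 percentage points

14.6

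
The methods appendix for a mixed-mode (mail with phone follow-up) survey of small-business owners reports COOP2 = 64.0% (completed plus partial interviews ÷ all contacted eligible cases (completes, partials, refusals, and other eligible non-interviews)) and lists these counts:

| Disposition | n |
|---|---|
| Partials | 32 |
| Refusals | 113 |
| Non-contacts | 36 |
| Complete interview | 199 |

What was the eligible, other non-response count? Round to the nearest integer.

Numerator: 199 + 32 = 231
COOP2 = 231 / D = 0.640
D = 231 / 0.640 = 360.9
Remaining denominator categories sum to 344
eligible, other non-response = 360.9 − 344 ≈ 17

17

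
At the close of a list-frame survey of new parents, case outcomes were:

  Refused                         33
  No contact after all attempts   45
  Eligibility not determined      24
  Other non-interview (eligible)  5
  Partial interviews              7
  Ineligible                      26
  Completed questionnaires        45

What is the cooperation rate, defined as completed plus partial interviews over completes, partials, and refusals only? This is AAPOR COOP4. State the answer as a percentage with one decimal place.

61.2%

Num = 45 + 7 = 52
Denom = 45 + 7 + 33 = 85
COOP4 = 52 / 85 = 0.6118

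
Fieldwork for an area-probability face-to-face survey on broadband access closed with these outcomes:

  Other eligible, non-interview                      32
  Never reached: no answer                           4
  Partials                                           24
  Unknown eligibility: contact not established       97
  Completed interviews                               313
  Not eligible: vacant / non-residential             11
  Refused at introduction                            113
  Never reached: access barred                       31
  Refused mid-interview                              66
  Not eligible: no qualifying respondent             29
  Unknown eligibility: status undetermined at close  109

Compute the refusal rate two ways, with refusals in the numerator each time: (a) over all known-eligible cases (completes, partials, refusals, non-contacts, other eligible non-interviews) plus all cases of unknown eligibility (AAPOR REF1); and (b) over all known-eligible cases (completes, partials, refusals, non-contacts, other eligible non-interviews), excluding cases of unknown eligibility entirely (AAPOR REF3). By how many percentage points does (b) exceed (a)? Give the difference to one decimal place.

Refused = 113 + 66 = 179
No answer / not reached = 4 + 31 = 35
Unknown eligibility = 97 + 109 = 206
Ineligible = 29 + 11 = 40
Top: 179
Denominator: 313 + 24 + 179 + 35 + 32 + 206 = 789
REF1 = 179 / 789 = 0.2269
Denominator: 313 + 24 + 179 + 35 + 32 = 583
REF3 = 179 / 583 = 0.3070
Difference = 30.70 − 22.69 = 8.01 percentage points

8.0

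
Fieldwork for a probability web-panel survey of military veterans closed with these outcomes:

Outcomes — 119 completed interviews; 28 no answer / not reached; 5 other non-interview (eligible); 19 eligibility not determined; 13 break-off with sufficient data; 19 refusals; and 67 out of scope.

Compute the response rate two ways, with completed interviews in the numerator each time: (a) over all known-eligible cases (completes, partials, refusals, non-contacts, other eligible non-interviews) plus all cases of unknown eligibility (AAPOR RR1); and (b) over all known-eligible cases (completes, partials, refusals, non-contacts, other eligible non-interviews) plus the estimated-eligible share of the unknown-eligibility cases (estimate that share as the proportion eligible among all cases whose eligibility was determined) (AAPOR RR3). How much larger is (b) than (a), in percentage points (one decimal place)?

Num: 119
Denominator: 119 + 13 + 19 + 28 + 5 + 19 = 203
RR1 = 119 / 203 = 0.5862
Known eligible: 119 + 13 + 19 + 28 + 5 = 184
e = 184 / (184 + 67) = 184 / 251 = 0.7331
Eligible share of unknowns: 0.7331 × 19 = 13.93
Denominator: 184 + 13.93 = 197.93
RR3 = 119 / 197.93 = 0.6012
Difference = 60.12 − 58.62 = 1.50 percentage points

1.5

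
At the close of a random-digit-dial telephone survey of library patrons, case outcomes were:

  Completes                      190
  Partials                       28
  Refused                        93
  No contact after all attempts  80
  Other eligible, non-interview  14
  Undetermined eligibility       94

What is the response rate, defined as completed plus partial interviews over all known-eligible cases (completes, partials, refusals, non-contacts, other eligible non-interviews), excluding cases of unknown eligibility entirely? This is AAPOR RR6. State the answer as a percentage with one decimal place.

Top: 190 + 28 = 218
Denominator: 190 + 28 + 93 + 80 + 14 = 405
RR6 = 218 / 405 = 0.5383

53.8%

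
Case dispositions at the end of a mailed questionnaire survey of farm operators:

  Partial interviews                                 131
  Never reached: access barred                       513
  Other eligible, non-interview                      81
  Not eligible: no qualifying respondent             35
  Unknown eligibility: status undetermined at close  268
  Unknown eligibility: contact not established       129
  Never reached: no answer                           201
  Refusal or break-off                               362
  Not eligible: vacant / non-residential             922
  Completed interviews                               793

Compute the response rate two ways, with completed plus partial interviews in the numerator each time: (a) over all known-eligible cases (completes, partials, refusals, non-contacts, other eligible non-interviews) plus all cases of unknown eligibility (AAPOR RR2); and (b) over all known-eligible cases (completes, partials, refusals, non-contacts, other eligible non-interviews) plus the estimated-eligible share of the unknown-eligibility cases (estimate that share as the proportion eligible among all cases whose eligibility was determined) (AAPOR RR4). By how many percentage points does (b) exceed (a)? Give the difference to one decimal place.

Never reached = 201 + 513 = 714
Unknown if eligible = 129 + 268 = 397
Out of scope = 35 + 922 = 957
Top: 793 + 131 = 924
Base: 793 + 131 + 362 + 714 + 81 + 397 = 2478
RR2 = 924 / 2478 = 0.3729
Determined eligible: 793 + 131 + 362 + 714 + 81 = 2081
e = 2081 / (2081 + 957) = 2081 / 3038 = 0.6850
Eligible share of unknowns: 0.6850 × 397 = 271.94
Base: 2081 + 271.94 = 2352.94
RR4 = 924 / 2352.94 = 0.3927
Difference = 39.27 − 37.29 = 1.98 percentage points

2.0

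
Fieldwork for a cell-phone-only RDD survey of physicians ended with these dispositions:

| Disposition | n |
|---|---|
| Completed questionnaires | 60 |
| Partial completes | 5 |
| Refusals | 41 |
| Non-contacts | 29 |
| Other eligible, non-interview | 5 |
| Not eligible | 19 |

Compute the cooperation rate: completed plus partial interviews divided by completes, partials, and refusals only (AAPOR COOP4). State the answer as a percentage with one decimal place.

61.3%

Num → 60 + 5 = 65
Base → 60 + 5 + 41 = 106
COOP4 = 65 / 106 = 0.6132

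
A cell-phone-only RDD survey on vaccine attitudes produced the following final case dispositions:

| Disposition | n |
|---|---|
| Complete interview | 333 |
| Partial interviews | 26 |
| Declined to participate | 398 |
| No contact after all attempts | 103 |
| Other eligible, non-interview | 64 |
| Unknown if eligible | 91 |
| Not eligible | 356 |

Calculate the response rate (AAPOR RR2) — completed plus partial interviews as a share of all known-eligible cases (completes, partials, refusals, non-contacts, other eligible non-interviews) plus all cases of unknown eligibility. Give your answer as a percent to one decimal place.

Num = 333 + 26 = 359
Denom = 333 + 26 + 398 + 103 + 64 + 91 = 1015
RR2 = 359 / 1015 = 0.3537

35.4%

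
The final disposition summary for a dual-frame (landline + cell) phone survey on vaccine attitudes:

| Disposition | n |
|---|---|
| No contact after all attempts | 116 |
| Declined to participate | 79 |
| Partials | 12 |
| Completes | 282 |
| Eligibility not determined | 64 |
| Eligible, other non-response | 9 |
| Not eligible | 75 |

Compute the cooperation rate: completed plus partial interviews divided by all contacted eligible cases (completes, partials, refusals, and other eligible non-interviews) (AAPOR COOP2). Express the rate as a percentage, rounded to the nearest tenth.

77.0%

Num: 282 + 12 = 294
Base: 282 + 12 + 79 + 9 = 382
COOP2 = 294 / 382 = 0.7696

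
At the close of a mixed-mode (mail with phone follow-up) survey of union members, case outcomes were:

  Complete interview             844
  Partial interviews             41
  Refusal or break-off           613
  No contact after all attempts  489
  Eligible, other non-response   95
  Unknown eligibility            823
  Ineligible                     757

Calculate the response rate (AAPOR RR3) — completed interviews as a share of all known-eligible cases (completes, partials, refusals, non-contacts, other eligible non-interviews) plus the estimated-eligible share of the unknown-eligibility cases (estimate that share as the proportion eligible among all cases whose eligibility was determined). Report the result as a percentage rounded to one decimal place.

31.4%

Num = 844
Known eligible = 844 + 41 + 613 + 489 + 95 = 2082
e = 2082 / (2082 + 757) = 2082 / 2839 = 0.7334
Estimated eligible among unknowns = 0.7334 × 823 = 603.59
Base = 2082 + 603.59 = 2685.59
RR3 = 844 / 2685.59 = 0.3143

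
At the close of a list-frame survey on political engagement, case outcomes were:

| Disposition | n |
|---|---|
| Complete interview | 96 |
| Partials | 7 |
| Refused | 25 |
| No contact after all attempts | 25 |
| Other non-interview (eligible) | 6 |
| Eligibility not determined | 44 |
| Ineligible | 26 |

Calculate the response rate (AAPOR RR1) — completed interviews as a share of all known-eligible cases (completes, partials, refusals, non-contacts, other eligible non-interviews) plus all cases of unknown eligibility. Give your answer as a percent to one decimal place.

Top = 96
Denom = 96 + 7 + 25 + 25 + 6 + 44 = 203
RR1 = 96 / 203 = 0.4729

47.3%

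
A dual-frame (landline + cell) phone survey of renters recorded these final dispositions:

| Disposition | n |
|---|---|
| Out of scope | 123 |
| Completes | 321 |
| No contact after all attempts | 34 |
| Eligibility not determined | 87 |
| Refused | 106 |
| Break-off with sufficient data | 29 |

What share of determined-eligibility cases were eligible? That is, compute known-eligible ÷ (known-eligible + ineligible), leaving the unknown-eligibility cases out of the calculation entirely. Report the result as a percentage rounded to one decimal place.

79.9%

Determined eligible = 321 + 29 + 106 + 34 = 490
e = 490 / (490 + 123) = 490 / 613 = 0.7993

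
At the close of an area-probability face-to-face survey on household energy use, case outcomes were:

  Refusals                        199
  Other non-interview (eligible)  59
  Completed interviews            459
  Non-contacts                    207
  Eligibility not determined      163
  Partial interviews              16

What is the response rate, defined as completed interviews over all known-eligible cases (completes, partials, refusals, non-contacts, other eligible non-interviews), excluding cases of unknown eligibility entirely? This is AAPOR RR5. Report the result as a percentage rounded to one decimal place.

48.8%

Num → 459
Denominator → 459 + 16 + 199 + 207 + 59 = 940
RR5 = 459 / 940 = 0.4883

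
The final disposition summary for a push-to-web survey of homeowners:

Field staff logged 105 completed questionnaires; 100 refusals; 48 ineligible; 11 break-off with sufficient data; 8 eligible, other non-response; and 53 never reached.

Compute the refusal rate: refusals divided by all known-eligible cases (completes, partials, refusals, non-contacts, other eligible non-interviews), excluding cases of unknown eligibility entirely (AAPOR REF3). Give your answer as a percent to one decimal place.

36.1%

Num: 100
Denom: 105 + 11 + 100 + 53 + 8 = 277
REF3 = 100 / 277 = 0.3610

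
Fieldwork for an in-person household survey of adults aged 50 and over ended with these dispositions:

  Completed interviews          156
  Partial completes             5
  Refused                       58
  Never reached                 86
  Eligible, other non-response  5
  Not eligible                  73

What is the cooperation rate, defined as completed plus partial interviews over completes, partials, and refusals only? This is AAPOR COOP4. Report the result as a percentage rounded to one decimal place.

Num = 156 + 5 = 161
Denom = 156 + 5 + 58 = 219
COOP4 = 161 / 219 = 0.7352

73.5%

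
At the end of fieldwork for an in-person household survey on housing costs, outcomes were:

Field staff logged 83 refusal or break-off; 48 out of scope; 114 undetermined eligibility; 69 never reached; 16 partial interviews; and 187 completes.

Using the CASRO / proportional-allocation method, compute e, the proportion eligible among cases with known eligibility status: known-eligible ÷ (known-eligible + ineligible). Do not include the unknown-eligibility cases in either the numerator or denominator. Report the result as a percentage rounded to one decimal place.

Known eligible: 187 + 16 + 83 + 69 = 355
e = 355 / (355 + 48) = 355 / 403 = 0.8809

88.1%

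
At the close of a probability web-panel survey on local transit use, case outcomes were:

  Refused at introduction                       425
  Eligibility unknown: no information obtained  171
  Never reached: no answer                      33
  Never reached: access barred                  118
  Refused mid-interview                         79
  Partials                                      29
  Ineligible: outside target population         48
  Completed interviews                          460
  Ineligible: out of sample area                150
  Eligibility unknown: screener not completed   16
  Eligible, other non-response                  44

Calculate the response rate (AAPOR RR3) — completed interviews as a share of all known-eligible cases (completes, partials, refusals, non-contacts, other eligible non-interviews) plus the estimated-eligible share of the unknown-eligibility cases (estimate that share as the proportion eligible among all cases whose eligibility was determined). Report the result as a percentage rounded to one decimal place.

34.1%

Refused = 425 + 79 = 504
Never reached = 33 + 118 = 151
Eligibility not determined = 16 + 171 = 187
Not eligible = 48 + 150 = 198
Numerator → 460
Known eligible → 460 + 29 + 504 + 151 + 44 = 1188
e = 1188 / (1188 + 198) = 1188 / 1386 = 0.8571
e × U → 0.8571 × 187 = 160.28
Denominator → 1188 + 160.28 = 1348.28
RR3 = 460 / 1348.28 = 0.3412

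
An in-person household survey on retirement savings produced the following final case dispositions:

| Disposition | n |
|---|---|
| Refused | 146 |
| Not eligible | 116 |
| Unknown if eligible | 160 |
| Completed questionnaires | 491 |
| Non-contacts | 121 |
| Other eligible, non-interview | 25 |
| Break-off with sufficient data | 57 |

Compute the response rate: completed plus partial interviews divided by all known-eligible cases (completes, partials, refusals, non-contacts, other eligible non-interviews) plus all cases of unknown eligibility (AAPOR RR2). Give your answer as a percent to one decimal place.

54.8%

Numerator: 491 + 57 = 548
Base: 491 + 57 + 146 + 121 + 25 + 160 = 1000
RR2 = 548 / 1000 = 0.5480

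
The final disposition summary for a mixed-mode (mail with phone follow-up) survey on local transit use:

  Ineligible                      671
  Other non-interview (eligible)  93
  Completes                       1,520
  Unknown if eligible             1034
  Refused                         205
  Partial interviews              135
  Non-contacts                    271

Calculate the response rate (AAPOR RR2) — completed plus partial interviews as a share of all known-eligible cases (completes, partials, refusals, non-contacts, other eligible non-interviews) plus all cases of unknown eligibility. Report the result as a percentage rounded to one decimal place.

50.8%

Num = 1520 + 135 = 1655
Base = 1520 + 135 + 205 + 271 + 93 + 1034 = 3258
RR2 = 1655 / 3258 = 0.5080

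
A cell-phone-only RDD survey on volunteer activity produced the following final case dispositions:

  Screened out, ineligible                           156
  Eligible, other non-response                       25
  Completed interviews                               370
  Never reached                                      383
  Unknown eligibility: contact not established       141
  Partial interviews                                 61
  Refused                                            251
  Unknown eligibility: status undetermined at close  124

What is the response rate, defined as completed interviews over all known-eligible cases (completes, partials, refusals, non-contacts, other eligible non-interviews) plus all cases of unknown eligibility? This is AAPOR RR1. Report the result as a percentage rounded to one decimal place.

27.3%

Undetermined eligibility = 141 + 124 = 265
Top → 370
Base → 370 + 61 + 251 + 383 + 25 + 265 = 1355
RR1 = 370 / 1355 = 0.2731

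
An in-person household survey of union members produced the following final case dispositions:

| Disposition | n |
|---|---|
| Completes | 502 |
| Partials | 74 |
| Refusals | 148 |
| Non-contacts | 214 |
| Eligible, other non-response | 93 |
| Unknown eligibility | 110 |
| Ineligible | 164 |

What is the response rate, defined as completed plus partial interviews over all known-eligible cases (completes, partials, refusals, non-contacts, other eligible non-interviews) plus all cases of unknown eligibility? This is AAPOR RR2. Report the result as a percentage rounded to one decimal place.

Numerator → 502 + 74 = 576
Denominator → 502 + 74 + 148 + 214 + 93 + 110 = 1141
RR2 = 576 / 1141 = 0.5048

50.5%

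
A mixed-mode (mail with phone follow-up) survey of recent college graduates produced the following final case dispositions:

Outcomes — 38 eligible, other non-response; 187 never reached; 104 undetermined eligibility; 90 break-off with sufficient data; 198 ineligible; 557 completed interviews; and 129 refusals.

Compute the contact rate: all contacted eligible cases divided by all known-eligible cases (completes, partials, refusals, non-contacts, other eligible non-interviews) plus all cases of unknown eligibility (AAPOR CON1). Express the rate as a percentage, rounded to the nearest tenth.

Top → 557 + 90 + 129 + 38 = 814
Base → 557 + 90 + 129 + 187 + 38 + 104 = 1105
CON1 = 814 / 1105 = 0.7367

73.7%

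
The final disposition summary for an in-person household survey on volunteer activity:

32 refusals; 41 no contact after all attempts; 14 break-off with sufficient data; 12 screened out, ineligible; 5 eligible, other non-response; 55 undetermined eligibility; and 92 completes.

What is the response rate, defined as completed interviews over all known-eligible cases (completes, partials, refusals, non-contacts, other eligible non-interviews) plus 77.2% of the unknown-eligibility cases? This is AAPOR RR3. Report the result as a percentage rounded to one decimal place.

40.6%

Top: 92
Eligible (known): 92 + 14 + 32 + 41 + 5 = 184
Eligible share of unknowns: 0.7720 × 55 = 42.46
Base: 184 + 42.46 = 226.46
RR3 = 92 / 226.46 = 0.4063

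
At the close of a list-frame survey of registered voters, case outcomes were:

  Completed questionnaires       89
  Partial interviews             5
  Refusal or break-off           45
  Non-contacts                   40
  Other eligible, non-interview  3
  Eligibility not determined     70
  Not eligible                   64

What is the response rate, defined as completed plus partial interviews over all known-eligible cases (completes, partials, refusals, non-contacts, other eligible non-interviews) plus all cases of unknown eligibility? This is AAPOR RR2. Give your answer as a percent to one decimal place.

Numerator: 89 + 5 = 94
Denom: 89 + 5 + 45 + 40 + 3 + 70 = 252
RR2 = 94 / 252 = 0.3730

37.3%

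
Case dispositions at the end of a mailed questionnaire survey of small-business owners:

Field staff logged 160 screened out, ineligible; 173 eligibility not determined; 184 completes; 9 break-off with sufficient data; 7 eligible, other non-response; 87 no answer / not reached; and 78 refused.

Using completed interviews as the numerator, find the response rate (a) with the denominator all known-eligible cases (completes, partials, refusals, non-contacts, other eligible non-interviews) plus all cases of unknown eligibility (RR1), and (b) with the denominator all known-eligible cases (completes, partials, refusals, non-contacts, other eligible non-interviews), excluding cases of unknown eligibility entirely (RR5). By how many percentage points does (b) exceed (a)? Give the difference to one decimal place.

16.2

Numerator: 184
Denom: 184 + 9 + 78 + 87 + 7 + 173 = 538
RR1 = 184 / 538 = 0.3420
Denom: 184 + 9 + 78 + 87 + 7 = 365
RR5 = 184 / 365 = 0.5041
Difference = 50.41 − 34.20 = 16.21 percentage points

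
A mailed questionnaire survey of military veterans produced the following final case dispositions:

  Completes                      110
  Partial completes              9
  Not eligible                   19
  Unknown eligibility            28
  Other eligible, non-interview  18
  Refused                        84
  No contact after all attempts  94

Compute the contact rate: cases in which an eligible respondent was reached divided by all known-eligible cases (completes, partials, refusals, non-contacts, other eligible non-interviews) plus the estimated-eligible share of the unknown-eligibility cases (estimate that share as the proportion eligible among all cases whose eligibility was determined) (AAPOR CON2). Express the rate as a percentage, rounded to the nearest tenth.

64.7%

Num = 110 + 9 + 84 + 18 = 221
Known eligible = 110 + 9 + 84 + 94 + 18 = 315
e = 315 / (315 + 19) = 315 / 334 = 0.9431
Estimated eligible among unknowns = 0.9431 × 28 = 26.41
Denominator = 315 + 26.41 = 341.41
CON2 = 221 / 341.41 = 0.6473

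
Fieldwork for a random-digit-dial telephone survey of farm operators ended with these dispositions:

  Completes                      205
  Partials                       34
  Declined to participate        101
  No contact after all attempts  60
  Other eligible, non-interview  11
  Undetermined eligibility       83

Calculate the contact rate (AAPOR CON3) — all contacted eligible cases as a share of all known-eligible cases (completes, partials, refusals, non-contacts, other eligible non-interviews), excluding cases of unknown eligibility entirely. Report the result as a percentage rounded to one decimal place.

Top → 205 + 34 + 101 + 11 = 351
Denom → 205 + 34 + 101 + 60 + 11 = 411
CON3 = 351 / 411 = 0.8540

85.4%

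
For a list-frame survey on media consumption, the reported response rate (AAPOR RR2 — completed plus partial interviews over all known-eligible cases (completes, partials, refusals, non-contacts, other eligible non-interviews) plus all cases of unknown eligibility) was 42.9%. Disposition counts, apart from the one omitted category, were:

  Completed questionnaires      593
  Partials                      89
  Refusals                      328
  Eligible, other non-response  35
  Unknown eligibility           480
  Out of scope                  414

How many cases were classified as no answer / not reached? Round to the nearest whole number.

Top: 593 + 89 = 682
RR2 = 682 / D = 0.429
D = 682 / 0.429 = 1589.7
Remaining denominator categories sum to 1525
no answer / not reached = 1589.7 − 1525 ≈ 65

65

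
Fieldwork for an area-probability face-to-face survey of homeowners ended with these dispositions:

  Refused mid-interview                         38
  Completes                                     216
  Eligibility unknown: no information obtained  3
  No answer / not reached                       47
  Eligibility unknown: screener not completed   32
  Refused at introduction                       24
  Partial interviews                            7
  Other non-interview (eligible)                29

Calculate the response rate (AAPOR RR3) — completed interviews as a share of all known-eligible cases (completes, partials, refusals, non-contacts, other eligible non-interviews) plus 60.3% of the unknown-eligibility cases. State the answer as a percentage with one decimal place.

56.5%

Refused = 24 + 38 = 62
Unknown eligibility = 32 + 3 = 35
Numerator = 216
Eligible (known) = 216 + 7 + 62 + 47 + 29 = 361
Eligible share of unknowns = 0.6030 × 35 = 21.11
Denominator = 361 + 21.11 = 382.11
RR3 = 216 / 382.11 = 0.5653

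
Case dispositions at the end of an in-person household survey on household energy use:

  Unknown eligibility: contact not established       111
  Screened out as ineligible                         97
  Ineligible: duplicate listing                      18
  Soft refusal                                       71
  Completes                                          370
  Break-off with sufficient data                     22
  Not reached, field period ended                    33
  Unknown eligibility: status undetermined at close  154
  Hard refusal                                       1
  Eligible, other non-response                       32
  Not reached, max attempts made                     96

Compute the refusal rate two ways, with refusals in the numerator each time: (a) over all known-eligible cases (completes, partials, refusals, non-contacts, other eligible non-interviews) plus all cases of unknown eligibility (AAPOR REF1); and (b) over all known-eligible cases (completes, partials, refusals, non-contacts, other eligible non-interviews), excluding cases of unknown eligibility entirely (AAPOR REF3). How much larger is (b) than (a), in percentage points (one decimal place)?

Declined to participate = 1 + 71 = 72
Never reached = 33 + 96 = 129
Unknown eligibility = 111 + 154 = 265
Ineligible = 97 + 18 = 115
Num: 72
Denom: 370 + 22 + 72 + 129 + 32 + 265 = 890
REF1 = 72 / 890 = 0.0809
Denom: 370 + 22 + 72 + 129 + 32 = 625
REF3 = 72 / 625 = 0.1152
Difference = 11.52 − 8.09 = 3.43 percentage points

3.4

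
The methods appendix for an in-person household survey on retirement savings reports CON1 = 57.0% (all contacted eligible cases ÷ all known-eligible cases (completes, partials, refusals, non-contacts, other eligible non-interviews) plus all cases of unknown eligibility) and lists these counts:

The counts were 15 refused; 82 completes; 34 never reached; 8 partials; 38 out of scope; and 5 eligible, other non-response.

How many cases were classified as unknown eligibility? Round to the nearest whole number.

49

Num: 82 + 8 + 15 + 5 = 110
CON1 = 110 / D = 0.570
D = 110 / 0.570 = 193.0
Remaining denominator categories sum to 144
unknown eligibility = 193.0 − 144 ≈ 49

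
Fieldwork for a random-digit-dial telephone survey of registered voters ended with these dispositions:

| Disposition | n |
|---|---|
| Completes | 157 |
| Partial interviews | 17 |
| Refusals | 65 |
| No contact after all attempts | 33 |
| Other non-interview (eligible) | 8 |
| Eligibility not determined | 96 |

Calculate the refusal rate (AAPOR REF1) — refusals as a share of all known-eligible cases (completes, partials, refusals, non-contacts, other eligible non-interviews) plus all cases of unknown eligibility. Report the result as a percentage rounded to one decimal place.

Num = 65
Base = 157 + 17 + 65 + 33 + 8 + 96 = 376
REF1 = 65 / 376 = 0.1729

17.3%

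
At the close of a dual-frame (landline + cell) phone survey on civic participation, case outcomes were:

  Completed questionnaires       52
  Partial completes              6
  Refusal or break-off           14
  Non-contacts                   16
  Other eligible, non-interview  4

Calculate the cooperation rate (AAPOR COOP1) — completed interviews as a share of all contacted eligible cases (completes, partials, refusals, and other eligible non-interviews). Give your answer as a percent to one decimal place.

Num = 52
Denominator = 52 + 6 + 14 + 4 = 76
COOP1 = 52 / 76 = 0.6842

68.4%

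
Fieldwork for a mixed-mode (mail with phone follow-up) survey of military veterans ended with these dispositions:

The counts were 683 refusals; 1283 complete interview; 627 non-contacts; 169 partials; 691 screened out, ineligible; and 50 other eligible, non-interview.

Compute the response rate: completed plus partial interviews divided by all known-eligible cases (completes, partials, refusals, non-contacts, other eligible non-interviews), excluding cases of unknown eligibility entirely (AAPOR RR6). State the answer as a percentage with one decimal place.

Top = 1283 + 169 = 1452
Denom = 1283 + 169 + 683 + 627 + 50 = 2812
RR6 = 1452 / 2812 = 0.5164

51.6%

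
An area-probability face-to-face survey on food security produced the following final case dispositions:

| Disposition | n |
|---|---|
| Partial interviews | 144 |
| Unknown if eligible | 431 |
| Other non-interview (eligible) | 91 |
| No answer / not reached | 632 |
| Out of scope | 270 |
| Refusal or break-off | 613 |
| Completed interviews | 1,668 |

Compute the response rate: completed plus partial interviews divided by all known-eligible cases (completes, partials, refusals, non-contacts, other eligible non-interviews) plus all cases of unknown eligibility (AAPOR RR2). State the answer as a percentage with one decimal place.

50.6%

Top: 1668 + 144 = 1812
Denom: 1668 + 144 + 613 + 632 + 91 + 431 = 3579
RR2 = 1812 / 3579 = 0.5063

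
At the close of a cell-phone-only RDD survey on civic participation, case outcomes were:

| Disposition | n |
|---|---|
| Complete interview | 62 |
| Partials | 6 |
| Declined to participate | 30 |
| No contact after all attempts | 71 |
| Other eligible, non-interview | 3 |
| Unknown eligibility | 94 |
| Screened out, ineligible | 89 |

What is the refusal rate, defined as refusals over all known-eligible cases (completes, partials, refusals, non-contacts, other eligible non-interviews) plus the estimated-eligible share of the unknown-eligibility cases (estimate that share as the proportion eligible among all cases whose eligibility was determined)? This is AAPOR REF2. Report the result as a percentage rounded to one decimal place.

Num: 30
Eligible (known): 62 + 6 + 30 + 71 + 3 = 172
e = 172 / (172 + 89) = 172 / 261 = 0.6590
Eligible share of unknowns: 0.6590 × 94 = 61.95
Denom: 172 + 61.95 = 233.95
REF2 = 30 / 233.95 = 0.1282

12.8%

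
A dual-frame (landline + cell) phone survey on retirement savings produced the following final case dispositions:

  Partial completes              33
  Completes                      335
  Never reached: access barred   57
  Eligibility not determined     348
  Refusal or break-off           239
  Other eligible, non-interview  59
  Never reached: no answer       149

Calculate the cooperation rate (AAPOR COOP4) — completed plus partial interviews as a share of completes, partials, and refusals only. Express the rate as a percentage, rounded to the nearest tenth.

60.6%

No answer / not reached = 149 + 57 = 206
Top: 335 + 33 = 368
Denom: 335 + 33 + 239 = 607
COOP4 = 368 / 607 = 0.6063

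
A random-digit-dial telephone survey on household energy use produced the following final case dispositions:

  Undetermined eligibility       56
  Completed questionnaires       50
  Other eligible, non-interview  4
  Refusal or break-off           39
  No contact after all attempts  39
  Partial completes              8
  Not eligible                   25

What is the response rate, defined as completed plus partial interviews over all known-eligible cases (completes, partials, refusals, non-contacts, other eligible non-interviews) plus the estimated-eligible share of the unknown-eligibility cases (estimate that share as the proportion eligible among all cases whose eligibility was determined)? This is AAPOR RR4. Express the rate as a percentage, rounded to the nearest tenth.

Num → 50 + 8 = 58
Known eligible → 50 + 8 + 39 + 39 + 4 = 140
e = 140 / (140 + 25) = 140 / 165 = 0.8485
Eligible share of unknowns → 0.8485 × 56 = 47.52
Denom → 140 + 47.52 = 187.52
RR4 = 58 / 187.52 = 0.3093

30.9%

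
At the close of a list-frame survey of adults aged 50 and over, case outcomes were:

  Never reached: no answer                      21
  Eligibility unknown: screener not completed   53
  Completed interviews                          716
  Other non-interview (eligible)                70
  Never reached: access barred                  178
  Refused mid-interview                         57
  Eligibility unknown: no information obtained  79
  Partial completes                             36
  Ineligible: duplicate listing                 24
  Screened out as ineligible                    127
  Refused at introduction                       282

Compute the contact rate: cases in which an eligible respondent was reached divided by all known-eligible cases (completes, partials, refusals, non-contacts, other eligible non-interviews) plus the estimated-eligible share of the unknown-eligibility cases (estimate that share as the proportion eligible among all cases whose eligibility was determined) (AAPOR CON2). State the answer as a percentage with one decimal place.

Declined to participate = 282 + 57 = 339
No contact after all attempts = 21 + 178 = 199
Undetermined eligibility = 53 + 79 = 132
Out of scope = 127 + 24 = 151
Num = 716 + 36 + 339 + 70 = 1161
Known eligible = 716 + 36 + 339 + 199 + 70 = 1360
e = 1360 / (1360 + 151) = 1360 / 1511 = 0.9001
Estimated eligible among unknowns = 0.9001 × 132 = 118.81
Base = 1360 + 118.81 = 1478.81
CON2 = 1161 / 1478.81 = 0.7851

78.5%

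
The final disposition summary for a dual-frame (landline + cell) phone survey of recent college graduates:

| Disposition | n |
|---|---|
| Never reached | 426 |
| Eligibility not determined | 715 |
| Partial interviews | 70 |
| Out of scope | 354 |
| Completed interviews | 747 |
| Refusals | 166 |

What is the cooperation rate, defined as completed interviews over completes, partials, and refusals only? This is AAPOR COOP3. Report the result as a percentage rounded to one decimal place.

Num = 747
Denom = 747 + 70 + 166 = 983
COOP3 = 747 / 983 = 0.7599

76.0%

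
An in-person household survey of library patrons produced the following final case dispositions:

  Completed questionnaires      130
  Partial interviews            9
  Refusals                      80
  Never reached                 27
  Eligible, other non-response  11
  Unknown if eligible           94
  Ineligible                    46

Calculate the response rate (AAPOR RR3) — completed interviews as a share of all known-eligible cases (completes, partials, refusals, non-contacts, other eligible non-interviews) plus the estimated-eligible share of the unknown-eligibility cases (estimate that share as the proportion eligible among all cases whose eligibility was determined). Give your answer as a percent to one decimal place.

Num = 130
Eligible (known) = 130 + 9 + 80 + 27 + 11 = 257
e = 257 / (257 + 46) = 257 / 303 = 0.8482
Estimated eligible among unknowns = 0.8482 × 94 = 79.73
Base = 257 + 79.73 = 336.73
RR3 = 130 / 336.73 = 0.3861

38.6%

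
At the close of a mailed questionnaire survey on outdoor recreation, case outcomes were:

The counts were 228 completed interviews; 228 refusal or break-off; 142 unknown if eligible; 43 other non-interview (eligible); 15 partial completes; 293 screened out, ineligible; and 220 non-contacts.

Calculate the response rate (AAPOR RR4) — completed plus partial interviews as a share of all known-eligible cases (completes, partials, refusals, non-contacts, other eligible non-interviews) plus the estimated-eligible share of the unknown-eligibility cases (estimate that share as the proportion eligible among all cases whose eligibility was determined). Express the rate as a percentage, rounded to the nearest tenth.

29.1%

Top = 228 + 15 = 243
Known eligible = 228 + 15 + 228 + 220 + 43 = 734
e = 734 / (734 + 293) = 734 / 1027 = 0.7147
Eligible share of unknowns = 0.7147 × 142 = 101.49
Denom = 734 + 101.49 = 835.49
RR4 = 243 / 835.49 = 0.2908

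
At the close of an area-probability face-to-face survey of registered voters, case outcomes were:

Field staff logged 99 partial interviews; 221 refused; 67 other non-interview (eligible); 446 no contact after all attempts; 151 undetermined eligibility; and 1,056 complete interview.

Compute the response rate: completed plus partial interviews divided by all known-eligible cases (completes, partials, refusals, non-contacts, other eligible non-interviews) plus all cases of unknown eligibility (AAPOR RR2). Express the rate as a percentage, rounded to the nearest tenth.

Num = 1056 + 99 = 1155
Denominator = 1056 + 99 + 221 + 446 + 67 + 151 = 2040
RR2 = 1155 / 2040 = 0.5662

56.6%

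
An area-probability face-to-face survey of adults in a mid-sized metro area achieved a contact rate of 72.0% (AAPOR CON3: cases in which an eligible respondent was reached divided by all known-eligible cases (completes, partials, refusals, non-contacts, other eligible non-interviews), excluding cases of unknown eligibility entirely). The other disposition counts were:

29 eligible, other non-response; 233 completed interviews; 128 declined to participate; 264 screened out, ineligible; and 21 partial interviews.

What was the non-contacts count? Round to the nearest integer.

160

Numerator = 233 + 21 + 128 + 29 = 411
CON3 = 411 / D = 0.720
D = 411 / 0.720 = 570.8
Rest of base = 411
non-contacts = 570.8 − 411 ≈ 160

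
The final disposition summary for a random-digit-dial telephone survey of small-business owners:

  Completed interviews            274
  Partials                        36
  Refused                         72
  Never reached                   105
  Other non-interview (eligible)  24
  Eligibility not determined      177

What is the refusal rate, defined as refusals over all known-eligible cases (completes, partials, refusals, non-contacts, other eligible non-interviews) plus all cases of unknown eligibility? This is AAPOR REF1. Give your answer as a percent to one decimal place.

Top = 72
Base = 274 + 36 + 72 + 105 + 24 + 177 = 688
REF1 = 72 / 688 = 0.1047

10.5%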